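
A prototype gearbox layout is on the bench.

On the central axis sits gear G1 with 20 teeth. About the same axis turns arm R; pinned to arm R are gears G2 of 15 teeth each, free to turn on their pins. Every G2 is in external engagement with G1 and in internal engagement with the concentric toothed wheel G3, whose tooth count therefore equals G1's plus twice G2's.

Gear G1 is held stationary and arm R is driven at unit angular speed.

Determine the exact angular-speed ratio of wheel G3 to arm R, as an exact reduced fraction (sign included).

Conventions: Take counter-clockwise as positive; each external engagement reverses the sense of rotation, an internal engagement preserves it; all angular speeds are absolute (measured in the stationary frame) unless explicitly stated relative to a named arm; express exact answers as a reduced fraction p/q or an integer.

recognized (axles ride arm R): planetary set, 20/15/50 teeth
ring teeth: 20 + 2·15 = 50
20(ω_sun−ω_arm) = −50(ω_ring−ω_arm),  ω_sun = 0, ω_arm = 1
ω_ring = 1 − (20/50)(0−1) = 7/5
ω_out/ω_in = 7/5

7/5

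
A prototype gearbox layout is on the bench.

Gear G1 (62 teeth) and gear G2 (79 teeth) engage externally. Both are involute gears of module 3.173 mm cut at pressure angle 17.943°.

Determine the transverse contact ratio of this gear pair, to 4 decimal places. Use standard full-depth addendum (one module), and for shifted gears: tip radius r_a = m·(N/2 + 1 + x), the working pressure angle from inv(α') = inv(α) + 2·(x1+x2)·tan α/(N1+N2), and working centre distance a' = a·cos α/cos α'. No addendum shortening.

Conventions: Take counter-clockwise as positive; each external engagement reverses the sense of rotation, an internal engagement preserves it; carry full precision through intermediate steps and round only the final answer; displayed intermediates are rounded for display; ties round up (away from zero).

1.9410

recognized (one external pair, fixed centres): single-mesh tooth geometry, m = 3.173, N1 = 62, N2 = 79
base radii: r_b1 = 93.578965, r_b2 = 119.237713
tip radii: r_a1 = 101.536000, r_a2 = 128.506500
no profile shift: α' = α, a' = a
action lengths: √(r_a1²−r_b1²) = 39.402242, √(r_a2²−r_b2²) = 47.919603
base pitch p_b = π·m·cos α = 9.483451
CR = (39.402242 + 47.919603 − 223.696500·sin 17.94300°)/9.483451 = 1.941014
contact ratio ≈ 1.9410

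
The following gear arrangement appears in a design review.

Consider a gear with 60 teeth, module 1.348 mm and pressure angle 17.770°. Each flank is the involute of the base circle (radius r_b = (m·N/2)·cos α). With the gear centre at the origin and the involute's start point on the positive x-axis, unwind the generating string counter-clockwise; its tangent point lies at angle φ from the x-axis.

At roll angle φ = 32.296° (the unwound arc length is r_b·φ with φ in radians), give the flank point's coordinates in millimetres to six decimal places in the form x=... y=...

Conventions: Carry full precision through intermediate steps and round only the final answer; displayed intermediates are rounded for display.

x=44.151036 y=2.226769

topology: single-mesh involute geometry — m = 1.348, N = 60
pitch radius r_p = m·N/2 = 1.348·60/2 = 40.440000
base radius r_b = r_p·cos α = 40.440000·cos 17.770° = 38.510580
roll angle φ = 32.296° = 0.56367154 rad
x = r_b·(cos φ + φ·sin φ) = 44.151036
y = r_b·(sin φ − φ·cos φ) = 2.226769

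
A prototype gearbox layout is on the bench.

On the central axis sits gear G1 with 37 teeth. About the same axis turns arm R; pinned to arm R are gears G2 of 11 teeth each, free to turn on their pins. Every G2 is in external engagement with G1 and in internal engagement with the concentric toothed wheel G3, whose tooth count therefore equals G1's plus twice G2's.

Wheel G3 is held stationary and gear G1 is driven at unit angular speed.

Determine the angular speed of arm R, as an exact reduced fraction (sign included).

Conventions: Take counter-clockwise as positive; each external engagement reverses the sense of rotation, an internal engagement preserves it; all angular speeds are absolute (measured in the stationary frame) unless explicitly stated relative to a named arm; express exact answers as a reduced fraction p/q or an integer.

37/96

topology: planetary set — G1 37T / G2 11T / G3 59T, arm = carrier (Willis)
ring teeth: 37 + 2·11 = 59
37(ω_sun−ω_arm) = −59(ω_ring−ω_arm),  ω_ring = 0, ω_sun = 1
37(1−ω_arm) = −59(0−ω_arm)  ⇒  96·ω_arm = 37  ⇒  ω_arm = 37/96
exact speed ratio = 37/96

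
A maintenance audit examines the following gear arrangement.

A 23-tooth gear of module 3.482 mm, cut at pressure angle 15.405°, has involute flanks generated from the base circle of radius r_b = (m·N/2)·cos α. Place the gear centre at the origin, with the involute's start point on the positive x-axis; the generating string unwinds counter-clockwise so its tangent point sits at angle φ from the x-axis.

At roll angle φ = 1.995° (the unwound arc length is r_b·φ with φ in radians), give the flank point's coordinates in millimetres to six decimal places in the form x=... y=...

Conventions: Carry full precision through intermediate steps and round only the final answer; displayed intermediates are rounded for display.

class = single-mesh tooth geometry [base-circle involute, m = 3.482, 23T]
pitch radius r_p = m·N/2 = 3.482·23/2 = 40.043000
base radius r_b = r_p·cos α = 40.043000·cos 15.405° = 38.604344
roll angle φ = 1.995° = 0.03481932 rad
x = r_b·(cos φ + φ·sin φ) = 38.627739
y = r_b·(sin φ − φ·cos φ) = 0.000543

x=38.627739 y=0.000543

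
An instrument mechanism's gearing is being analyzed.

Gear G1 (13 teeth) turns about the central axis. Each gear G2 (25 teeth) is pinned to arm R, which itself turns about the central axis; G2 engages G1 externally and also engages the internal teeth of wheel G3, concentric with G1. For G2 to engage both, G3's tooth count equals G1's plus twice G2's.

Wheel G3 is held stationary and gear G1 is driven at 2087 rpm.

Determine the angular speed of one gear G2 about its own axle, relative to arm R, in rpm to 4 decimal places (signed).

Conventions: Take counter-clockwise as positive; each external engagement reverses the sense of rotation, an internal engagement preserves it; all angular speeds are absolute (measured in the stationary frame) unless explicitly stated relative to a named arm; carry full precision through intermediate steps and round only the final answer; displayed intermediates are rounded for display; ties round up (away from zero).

topology: planetary set — G1 13T / G2 25T / G3 63T, arm = carrier (Willis)
normalise by the input: solve with ω_sun = 1, then scale by 2087 rpm
ring teeth: 13 + 2·25 = 63
13(ω_sun−ω_arm) = −63(ω_ring−ω_arm),  ω_ring = 0, ω_sun = 1
13(1−ω_arm) = −63(0−ω_arm)  ⇒  76·ω_arm = 13  ⇒  ω_arm = 13/76
sun–planet mesh: 13·(1−13/76) = −25·(ω_p−ω_arm)  ⇒  ω_p−ω_arm = -819/1900
scale: ω_p−ω_arm = -819/1900 × 2087 rpm = -899.6068 rpm

-899.6068 rpm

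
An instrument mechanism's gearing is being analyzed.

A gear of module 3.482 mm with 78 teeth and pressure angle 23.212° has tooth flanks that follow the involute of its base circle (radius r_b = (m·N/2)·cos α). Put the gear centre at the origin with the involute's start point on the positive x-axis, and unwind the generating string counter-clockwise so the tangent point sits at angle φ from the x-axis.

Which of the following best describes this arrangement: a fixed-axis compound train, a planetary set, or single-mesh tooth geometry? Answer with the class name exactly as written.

topology: single-mesh involute geometry — m = 3.482, N = 78
classification: single-mesh tooth geometry

single-mesh tooth geometry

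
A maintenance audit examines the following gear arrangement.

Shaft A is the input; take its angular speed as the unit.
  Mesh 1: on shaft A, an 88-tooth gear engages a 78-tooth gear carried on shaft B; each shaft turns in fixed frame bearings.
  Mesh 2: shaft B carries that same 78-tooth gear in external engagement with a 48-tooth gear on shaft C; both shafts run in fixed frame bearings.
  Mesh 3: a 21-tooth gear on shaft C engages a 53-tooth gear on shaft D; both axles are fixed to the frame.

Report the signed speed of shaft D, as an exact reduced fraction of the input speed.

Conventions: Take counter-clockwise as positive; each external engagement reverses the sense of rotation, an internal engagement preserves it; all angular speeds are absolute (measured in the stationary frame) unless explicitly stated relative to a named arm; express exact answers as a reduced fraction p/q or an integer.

3-mesh fixed-axis compound train (all bearings frame-fixed)
mesh 1 [88T→78T]: |ω|/ω_in = 1×88/78 = 44/39, sense flips to −
mesh 2 [78T→48T]: |ω|/ω_in = (44/39)×78/48 = 11/6, sense flips to +
mesh 3 [21T→53T]: |ω|/ω_in = (11/6)×21/53 = 77/106, sense flips to −
signed output speed (× input speed) = -77/106

-77/106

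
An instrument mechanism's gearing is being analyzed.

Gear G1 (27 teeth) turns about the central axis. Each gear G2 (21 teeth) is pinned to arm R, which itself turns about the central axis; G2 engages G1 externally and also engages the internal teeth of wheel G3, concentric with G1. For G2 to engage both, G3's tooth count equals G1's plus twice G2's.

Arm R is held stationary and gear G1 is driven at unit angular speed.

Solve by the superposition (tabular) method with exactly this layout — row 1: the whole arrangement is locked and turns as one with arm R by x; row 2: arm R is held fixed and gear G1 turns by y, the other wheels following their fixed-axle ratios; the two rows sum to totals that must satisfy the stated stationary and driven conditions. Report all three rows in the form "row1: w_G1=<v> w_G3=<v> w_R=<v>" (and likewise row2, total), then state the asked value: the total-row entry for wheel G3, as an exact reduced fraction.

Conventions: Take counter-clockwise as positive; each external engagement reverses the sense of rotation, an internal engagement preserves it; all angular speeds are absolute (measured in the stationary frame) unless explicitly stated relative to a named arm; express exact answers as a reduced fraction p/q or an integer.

row1: w_G1=0 w_G3=0 w_R=0
row2: w_G1=1 w_G3=-9/23 w_R=0
total: w_G1=1 w_G3=-9/23 w_R=0
asked value: -9/23

topology: planetary set — G1 27T / G2 21T / G3 69T, arm = carrier (Willis)
row 1 — lock + rotate with arm: ω_sun = ω_ring = ω_arm = x
row 2 (arm held, sun turns y): ω_ring = −(27/69)·y, ω_arm = 0
boundary: total ω_arm = x = 0 and total ω_sun = x + y = 1  ⇒  y = 1, x = 0
row 2 ring = −(27/69)·1 = -9/23
totals (row 1 + row 2): sun 0 + 1 = 1, ring 0 + (-9/23) = -9/23, arm 0 + 0 = 0
asked cell (total, ring) = -9/23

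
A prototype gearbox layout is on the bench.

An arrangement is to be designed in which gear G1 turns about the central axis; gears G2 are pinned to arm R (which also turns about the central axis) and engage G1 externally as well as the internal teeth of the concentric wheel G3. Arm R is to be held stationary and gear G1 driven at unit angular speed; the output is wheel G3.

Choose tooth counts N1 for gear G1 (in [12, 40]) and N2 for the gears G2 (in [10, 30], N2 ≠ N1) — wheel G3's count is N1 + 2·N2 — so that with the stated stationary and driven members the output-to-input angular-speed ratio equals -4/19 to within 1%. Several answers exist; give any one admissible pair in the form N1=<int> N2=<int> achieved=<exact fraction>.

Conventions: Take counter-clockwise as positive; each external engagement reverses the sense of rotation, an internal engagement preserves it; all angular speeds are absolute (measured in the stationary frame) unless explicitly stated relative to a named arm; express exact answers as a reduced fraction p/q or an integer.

topology: planetary set — design target -4/19, arm = carrier (Willis)
Willis with ω_arm = 0: ω_ring/ω_sun = −N1/N3; set equal to -4/19  ⇒  N3/N1 = −1/(-4/19) = 19/4
N3 = N1 + 2·N2  ⇒  N2/N1 = (N3/N1 − 1)/2 = (19/4 − 1)/2 = 15/8
smallest multiple with N1 ≥ 12 and N2 ≥ 10: k = 2  ⇒  N1 = 2·8 = 16, N2 = 2·15 = 30 (N1 ≤ 40, N2 ≤ 30, N2 ≠ N1 ✓), N3 = 16 + 2·30 = 76
check: −N1/N3 with N1 = 16, N3 = 76 gives -4/19; |achieved − target| = 0 ≤ 1/475 ✓

N1=16 N2=30 achieved=-4/19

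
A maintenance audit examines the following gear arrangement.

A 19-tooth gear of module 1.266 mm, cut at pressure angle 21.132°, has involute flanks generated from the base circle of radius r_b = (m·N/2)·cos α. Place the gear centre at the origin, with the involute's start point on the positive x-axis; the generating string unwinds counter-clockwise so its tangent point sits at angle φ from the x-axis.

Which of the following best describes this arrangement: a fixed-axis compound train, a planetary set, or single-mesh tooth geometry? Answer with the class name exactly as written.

single-mesh tooth geometry

recognized (one wheel, involute flank): single-mesh tooth geometry, m = 1.266, N = 19
classification: single-mesh tooth geometry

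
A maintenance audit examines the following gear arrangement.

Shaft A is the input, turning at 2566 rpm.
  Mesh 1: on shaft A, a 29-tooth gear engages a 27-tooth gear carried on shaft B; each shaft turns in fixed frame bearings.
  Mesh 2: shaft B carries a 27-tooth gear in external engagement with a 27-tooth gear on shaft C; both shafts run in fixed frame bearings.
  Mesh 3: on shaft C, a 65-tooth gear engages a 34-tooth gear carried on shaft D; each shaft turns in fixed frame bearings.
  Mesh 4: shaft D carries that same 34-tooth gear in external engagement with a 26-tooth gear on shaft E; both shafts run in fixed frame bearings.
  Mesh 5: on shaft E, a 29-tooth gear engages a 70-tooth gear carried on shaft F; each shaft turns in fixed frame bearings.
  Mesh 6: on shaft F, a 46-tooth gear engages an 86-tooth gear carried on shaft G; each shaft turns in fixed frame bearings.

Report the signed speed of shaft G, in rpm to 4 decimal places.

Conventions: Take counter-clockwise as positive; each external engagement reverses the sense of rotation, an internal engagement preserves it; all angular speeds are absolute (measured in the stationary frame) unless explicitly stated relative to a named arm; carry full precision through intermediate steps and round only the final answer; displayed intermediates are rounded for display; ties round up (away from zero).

+1526.8284 rpm

recognized (7 fixed axles, 6 meshes): fixed-axis compound train
mesh 1 [29T→27T]: ω = 2566.0000×29/27 = 2756.0741 rpm, sense flips to −
mesh 2 [27T→27T]: ω = 2756.0741×27/27 = 2756.0741 rpm, sense flips to +
mesh 3 [65T→34T]: ω = 2756.0741×65/34 = 5268.9651 rpm, sense flips to −
mesh 4 [34T→26T]: ω = 5268.9651×34/26 = 6890.1852 rpm, sense flips to +
mesh 5 [29T→70T]: ω = 6890.1852×29/70 = 2854.5053 rpm, sense flips to −
mesh 6 [46T→86T]: ω = 2854.5053×46/86 = 1526.8284 rpm, sense flips to +
signed output speed = +1526.8284 rpm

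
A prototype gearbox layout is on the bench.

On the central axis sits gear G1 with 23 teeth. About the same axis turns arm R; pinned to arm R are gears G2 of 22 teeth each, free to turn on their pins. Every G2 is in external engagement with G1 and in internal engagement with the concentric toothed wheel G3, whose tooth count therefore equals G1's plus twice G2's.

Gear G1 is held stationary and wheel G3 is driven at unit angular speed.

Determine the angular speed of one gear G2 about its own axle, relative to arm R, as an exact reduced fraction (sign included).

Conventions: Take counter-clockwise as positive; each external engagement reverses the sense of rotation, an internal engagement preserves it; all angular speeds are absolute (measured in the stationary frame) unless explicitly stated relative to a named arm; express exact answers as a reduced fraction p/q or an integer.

1541/1980

recognized (axles ride arm R): planetary set, 23/22/67 teeth
ring teeth: 23 + 2·22 = 67
23(ω_sun−ω_arm) = −67(ω_ring−ω_arm),  ω_sun = 0, ω_ring = 1
23(0−ω_arm) = −67(1−ω_arm)  ⇒  90·ω_arm = 67  ⇒  ω_arm = 67/90
sun–planet mesh: 23·(0−67/90) = −22·(ω_p−ω_arm)  ⇒  ω_p−ω_arm = 1541/1980
exact speed ratio = 1541/1980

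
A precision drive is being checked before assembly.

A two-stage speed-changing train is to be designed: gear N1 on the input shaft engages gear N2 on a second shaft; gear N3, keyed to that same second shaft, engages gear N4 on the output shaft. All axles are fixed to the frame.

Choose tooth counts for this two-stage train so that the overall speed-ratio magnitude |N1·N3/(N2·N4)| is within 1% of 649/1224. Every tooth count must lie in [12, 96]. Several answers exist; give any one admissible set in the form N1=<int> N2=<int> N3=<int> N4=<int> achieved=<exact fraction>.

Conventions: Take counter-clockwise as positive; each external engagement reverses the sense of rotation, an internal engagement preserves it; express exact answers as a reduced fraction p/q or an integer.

N1=22 N2=34 N3=59 N4=72 achieved=649/1224

topology: fixed-axis compound train — 2 stages, target 649/1224
target = 649/1224 in lowest terms: an exact hit needs N1·N3 = k·649 and N2·N4 = k·1224 for one integer k, every count in [12, 96]; additionally prefer no 1:1 stage (N1 ≠ N2, N3 ≠ N4)
k = 1: no 1:1-free in-range split of k·649 and k·1224 into factor pairs; take k = 2
k = 2: N1·N3 = 1298 = 22·59, N2·N4 = 2448 = 34·72
achieved = 22·59/(34·72) = 649/1224; |achieved − target| = 0 ≤ 649/122400 ✓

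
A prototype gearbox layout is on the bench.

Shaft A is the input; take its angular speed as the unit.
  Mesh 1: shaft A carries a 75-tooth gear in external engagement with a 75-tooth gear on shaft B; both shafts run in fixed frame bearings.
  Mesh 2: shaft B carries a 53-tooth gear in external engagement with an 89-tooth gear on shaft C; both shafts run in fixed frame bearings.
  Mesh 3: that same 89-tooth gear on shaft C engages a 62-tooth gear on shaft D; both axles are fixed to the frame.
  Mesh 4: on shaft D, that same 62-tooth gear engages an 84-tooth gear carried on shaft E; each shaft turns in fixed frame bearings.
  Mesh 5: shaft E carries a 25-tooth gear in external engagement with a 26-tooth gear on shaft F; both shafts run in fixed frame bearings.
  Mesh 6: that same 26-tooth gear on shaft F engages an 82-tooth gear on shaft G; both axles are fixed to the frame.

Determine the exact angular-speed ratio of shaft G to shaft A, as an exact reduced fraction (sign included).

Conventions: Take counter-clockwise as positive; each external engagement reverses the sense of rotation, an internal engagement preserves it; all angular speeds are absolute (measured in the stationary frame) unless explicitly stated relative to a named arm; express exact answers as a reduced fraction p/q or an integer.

1325/6888

class = fixed-axis compound train [6 meshes; 6 ratios multiply, 6 sense flips]
mesh 1 [75T→75T]: running ratio 1, sense −
mesh 2 [53T→89T]: running ratio 53/89, sense +
mesh 3 [89T→62T]: running ratio 53/62, sense −
mesh 4 [62T→84T]: running ratio 53/84, sense +
mesh 5 [25T→26T]: running ratio 1325/2184, sense −
mesh 6 [26T→82T]: running ratio 1325/6888, sense +
ω_out/ω_in = 1325/6888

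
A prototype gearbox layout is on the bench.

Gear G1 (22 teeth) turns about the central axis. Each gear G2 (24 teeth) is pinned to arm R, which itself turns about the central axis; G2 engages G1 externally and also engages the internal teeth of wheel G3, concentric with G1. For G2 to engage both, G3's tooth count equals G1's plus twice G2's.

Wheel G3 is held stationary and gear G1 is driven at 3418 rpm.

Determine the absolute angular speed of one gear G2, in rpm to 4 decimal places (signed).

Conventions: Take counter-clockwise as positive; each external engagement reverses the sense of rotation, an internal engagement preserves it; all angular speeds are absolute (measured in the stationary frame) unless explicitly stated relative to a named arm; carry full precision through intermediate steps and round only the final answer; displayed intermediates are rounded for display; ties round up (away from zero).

-1566.5833 rpm

planetary set (22T centre, 24T on arm, 70T internal) — Willis relation
normalise by the input: solve with ω_sun = 1, then scale by 3418 rpm
ring teeth: 22 + 2·24 = 70
22(ω_sun−ω_arm) = −70(ω_ring−ω_arm),  ω_ring = 0, ω_sun = 1
22(1−ω_arm) = −70(0−ω_arm)  ⇒  92·ω_arm = 22  ⇒  ω_arm = 11/46
sun–planet mesh: 22·(1−11/46) = −24·(ω_p−ω_arm)  ⇒  ω_p−ω_arm = -385/552
ω_p = 11/46 − 385/552 = -11/24
scale: ω_p = -11/24 × 3418 rpm = -1566.5833 rpm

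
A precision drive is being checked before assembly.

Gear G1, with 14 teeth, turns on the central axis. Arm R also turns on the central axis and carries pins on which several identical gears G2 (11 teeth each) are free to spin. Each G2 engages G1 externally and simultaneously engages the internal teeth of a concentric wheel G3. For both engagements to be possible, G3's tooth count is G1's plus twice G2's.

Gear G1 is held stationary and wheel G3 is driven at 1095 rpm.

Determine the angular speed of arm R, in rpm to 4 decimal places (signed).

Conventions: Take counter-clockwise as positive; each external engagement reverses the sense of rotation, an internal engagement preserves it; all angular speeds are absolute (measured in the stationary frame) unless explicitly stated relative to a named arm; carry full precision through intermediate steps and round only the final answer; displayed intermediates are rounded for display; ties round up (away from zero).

+788.4000 rpm

class = planetary set [G3 = 14+2·11 = 36; Willis about the carrier]
normalise by the input: solve with ω_ring = 1, then scale by 1095 rpm
ring teeth: 14 + 2·11 = 36
14(ω_sun−ω_arm) = −36(ω_ring−ω_arm),  ω_sun = 0, ω_ring = 1
14(0−ω_arm) = −36(1−ω_arm)  ⇒  50·ω_arm = 36  ⇒  ω_arm = 18/25
scale: ω_arm = 18/25 × 1095 rpm = +788.4000 rpm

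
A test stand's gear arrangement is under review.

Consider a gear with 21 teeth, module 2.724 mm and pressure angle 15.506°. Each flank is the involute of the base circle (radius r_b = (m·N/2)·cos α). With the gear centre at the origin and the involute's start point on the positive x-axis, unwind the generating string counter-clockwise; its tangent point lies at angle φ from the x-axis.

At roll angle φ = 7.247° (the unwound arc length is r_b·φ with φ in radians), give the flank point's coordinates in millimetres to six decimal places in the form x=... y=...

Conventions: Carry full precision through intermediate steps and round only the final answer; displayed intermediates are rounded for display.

single-mesh involute tooth geometry (21T wheel at module 2.724)
pitch radius r_p = m·N/2 = 2.724·21/2 = 28.602000
base radius r_b = r_p·cos α = 28.602000·cos 15.506° = 27.560958
roll angle φ = 7.247° = 0.12648401 rad
x = r_b·(cos φ + φ·sin φ) = 27.780540
y = r_b·(sin φ − φ·cos φ) = 0.018560

x=27.780540 y=0.018560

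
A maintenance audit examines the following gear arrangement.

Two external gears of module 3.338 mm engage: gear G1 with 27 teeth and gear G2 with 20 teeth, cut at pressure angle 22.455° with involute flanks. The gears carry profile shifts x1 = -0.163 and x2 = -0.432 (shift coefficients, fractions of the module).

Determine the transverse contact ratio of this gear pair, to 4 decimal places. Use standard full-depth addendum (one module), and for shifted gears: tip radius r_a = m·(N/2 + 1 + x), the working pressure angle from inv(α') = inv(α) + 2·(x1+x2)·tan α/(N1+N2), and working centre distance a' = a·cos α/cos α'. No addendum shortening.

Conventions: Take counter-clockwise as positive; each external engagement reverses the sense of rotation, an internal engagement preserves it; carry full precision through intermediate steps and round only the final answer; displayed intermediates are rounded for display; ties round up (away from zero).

recognized (one external pair, fixed centres): single-mesh tooth geometry, m = 3.338, N1 = 27, N2 = 20
base radii: r_b1 = 41.646315, r_b2 = 30.849122
tip radii: r_a1 = 47.856906, r_a2 = 35.275984
inv(α') = inv(22.455°) + 2·(-0.163-0.432)·tan α/(27+20) = 0.01091578  ⇒  α' = 18.08389°
a' = a·cos α / cos α' = 78.4430·cos 22.455°/cos 18.08389° = 76.262576
action lengths: √(r_a1²−r_b1²) = 23.576852, √(r_a2²−r_b2²) = 17.109258
base pitch p_b = π·m·cos α = 9.691537
CR = (23.576852 + 17.109258 − 76.262576·sin 18.08389°)/9.691537 = 1.755501
contact ratio ≈ 1.7555

1.7555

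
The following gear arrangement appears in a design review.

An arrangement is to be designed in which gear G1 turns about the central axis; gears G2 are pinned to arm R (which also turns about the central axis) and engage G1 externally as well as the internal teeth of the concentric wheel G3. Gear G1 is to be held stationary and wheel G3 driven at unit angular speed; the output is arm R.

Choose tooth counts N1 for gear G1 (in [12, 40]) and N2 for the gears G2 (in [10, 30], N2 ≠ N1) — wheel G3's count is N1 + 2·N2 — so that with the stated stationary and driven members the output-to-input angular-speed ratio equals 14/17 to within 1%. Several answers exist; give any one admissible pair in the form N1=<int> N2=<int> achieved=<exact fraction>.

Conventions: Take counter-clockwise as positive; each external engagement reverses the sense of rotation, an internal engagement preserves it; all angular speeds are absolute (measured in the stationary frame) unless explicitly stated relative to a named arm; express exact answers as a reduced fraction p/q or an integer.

N1=12 N2=22 achieved=14/17

design class (target 14/17): planetary set
Willis with ω_sun = 0: ω_arm/ω_ring = N3/(N1+N3); set equal to 14/17  ⇒  N3/N1 = (14/17)/(1 − 14/17) = 14/3
N3 = N1 + 2·N2  ⇒  N2/N1 = (N3/N1 − 1)/2 = (14/3 − 1)/2 = 11/6
smallest multiple with N1 ≥ 12 and N2 ≥ 10: k = 2  ⇒  N1 = 2·6 = 12, N2 = 2·11 = 22 (N1 ≤ 40, N2 ≤ 30, N2 ≠ N1 ✓), N3 = 12 + 2·22 = 56
check: N3/(N1+N3) with N1 = 12, N3 = 56 gives 14/17; |achieved − target| = 0 ≤ 7/850 ✓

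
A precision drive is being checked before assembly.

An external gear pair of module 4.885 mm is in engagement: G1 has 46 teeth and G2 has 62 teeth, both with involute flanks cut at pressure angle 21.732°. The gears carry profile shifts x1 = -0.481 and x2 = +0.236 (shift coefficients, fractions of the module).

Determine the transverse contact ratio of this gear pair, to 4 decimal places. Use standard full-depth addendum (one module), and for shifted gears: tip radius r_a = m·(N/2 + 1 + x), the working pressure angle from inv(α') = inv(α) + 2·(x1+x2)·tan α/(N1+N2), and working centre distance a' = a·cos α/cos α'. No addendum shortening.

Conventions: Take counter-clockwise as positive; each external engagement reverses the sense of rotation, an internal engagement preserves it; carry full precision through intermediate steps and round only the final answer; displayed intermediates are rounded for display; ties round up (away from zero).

1.7159

topology: single-mesh involute geometry — m = 4.885, 46T/62T pair
base radii: r_b1 = 104.369472, r_b2 = 140.671897
tip radii: r_a1 = 114.890315, r_a2 = 157.472860
inv(α') = inv(21.732°) + 2·(-0.481+0.236)·tan α/(46+62) = 0.01749203  ⇒  α' = 21.05704°
a' = a·cos α / cos α' = 263.7900·cos 21.732°/cos 21.05704° = 262.575315
action lengths: √(r_a1²−r_b1²) = 48.029135, √(r_a2²−r_b2²) = 70.775130
base pitch p_b = π·m·cos α = 14.255929
CR = (48.029135 + 70.775130 − 262.575315·sin 21.05704°)/14.255929 = 1.715895
contact ratio ≈ 1.7159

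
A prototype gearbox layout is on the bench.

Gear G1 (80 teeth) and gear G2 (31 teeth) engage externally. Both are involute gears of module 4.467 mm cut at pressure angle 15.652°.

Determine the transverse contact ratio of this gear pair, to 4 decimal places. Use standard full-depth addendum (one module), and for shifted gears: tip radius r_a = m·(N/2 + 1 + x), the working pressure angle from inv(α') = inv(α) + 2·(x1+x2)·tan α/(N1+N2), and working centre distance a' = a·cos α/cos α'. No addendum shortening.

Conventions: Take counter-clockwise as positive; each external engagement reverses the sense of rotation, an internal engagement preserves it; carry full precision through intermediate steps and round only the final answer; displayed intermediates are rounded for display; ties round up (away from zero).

single-mesh involute tooth geometry (80T engaging 31T at module 4.467)
base radii: r_b1 = 172.054207, r_b2 = 66.671005
tip radii: r_a1 = 183.147000, r_a2 = 73.705500
no profile shift: α' = α, a' = a
action lengths: √(r_a1²−r_b1²) = 62.770800, √(r_a2²−r_b2²) = 31.424159
base pitch p_b = π·m·cos α = 13.513106
CR = (62.770800 + 31.424159 − 247.918500·sin 15.65200°)/13.513106 = 2.020858
contact ratio ≈ 2.0209

2.0209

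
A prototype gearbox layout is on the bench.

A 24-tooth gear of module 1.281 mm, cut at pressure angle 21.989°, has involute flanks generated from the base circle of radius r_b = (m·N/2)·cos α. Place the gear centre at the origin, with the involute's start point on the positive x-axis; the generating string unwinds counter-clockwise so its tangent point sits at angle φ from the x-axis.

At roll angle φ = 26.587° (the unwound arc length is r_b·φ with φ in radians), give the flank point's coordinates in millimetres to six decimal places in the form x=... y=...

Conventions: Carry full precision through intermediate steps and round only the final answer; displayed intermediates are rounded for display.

x=15.706743 y=0.464588

recognized (one wheel, involute flank): single-mesh tooth geometry, m = 1.281, N = 24
pitch radius r_p = m·N/2 = 1.281·24/2 = 15.372000
base radius r_b = r_p·cos α = 15.372000·cos 21.989° = 14.253775
roll angle φ = 26.587° = 0.46403069 rad
x = r_b·(cos φ + φ·sin φ) = 15.706743
y = r_b·(sin φ − φ·cos φ) = 0.464588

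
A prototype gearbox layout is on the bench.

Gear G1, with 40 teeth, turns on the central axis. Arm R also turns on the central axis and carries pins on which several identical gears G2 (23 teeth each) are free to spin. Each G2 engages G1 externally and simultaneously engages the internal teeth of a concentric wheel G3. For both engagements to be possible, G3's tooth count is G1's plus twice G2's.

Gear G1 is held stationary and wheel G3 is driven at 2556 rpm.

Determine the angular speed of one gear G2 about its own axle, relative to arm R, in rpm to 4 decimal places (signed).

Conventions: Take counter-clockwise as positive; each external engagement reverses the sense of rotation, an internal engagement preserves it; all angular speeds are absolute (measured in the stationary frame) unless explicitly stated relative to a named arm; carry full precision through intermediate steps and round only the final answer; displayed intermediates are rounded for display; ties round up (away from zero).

class = planetary set [G3 = 40+2·23 = 86; Willis about the carrier]
normalise by the input: solve with ω_ring = 1, then scale by 2556 rpm
ring teeth: 40 + 2·23 = 86
40(ω_sun−ω_arm) = −86(ω_ring−ω_arm),  ω_sun = 0, ω_ring = 1
40(0−ω_arm) = −86(1−ω_arm)  ⇒  126·ω_arm = 86  ⇒  ω_arm = 43/63
sun–planet mesh: 40·(0−43/63) = −23·(ω_p−ω_arm)  ⇒  ω_p−ω_arm = 1720/1449
scale: ω_p−ω_arm = 1720/1449 × 2556 rpm = +3034.0373 rpm

+3034.0373 rpm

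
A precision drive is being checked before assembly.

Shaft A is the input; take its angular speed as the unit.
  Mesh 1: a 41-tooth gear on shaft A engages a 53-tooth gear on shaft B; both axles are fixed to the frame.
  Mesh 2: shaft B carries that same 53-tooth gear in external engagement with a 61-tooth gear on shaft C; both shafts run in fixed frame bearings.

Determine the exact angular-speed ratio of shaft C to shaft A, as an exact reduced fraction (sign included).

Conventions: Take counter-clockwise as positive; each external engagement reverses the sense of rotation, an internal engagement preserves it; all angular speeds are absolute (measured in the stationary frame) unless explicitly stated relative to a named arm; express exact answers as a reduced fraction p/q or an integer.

41/61

class = fixed-axis compound train [2 meshes; 2 ratios multiply, 2 sense flips]
mesh 1 [41T→53T]: running ratio 41/53, sense −
mesh 2 [53T→61T]: running ratio 41/61, sense +
ω_out/ω_in = 41/61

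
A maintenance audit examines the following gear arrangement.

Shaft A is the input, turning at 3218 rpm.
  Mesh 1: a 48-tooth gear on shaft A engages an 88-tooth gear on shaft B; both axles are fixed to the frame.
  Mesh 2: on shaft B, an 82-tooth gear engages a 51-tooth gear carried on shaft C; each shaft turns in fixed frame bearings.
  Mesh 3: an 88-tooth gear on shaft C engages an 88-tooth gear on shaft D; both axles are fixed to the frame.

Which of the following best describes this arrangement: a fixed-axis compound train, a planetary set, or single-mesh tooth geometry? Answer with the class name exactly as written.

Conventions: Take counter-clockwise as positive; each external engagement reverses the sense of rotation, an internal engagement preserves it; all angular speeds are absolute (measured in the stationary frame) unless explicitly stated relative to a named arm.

fixed-axis compound train

recognized (4 fixed axles, 3 meshes): fixed-axis compound train
classification: fixed-axis compound train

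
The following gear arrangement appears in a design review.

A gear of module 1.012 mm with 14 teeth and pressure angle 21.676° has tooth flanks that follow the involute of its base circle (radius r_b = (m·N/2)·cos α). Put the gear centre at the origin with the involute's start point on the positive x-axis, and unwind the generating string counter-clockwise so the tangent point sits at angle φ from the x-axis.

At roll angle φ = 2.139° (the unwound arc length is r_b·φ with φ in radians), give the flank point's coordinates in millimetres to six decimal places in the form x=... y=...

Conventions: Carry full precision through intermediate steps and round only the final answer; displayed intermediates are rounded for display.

x=6.587658 y=0.000114

recognized (one wheel, involute flank): single-mesh tooth geometry, m = 1.012, N = 14
pitch radius r_p = m·N/2 = 1.012·14/2 = 7.084000
base radius r_b = r_p·cos α = 7.084000·cos 21.676° = 6.583072
roll angle φ = 2.139° = 0.03733259 rad
x = r_b·(cos φ + φ·sin φ) = 6.587658
y = r_b·(sin φ − φ·cos φ) = 0.000114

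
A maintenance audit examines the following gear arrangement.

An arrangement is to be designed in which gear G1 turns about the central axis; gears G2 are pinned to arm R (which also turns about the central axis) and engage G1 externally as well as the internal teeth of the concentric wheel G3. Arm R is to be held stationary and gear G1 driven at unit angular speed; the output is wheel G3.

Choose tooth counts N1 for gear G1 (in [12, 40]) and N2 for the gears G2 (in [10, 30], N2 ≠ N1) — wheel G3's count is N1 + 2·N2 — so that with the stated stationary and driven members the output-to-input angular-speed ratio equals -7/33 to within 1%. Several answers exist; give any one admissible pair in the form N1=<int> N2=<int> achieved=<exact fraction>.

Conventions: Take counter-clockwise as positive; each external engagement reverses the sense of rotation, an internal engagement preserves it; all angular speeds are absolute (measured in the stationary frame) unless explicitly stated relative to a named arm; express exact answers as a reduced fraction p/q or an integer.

N1=14 N2=26 achieved=-7/33

class = planetary set [ratio -7/33 wanted; Willis about the carrier]
Willis with ω_arm = 0: ω_ring/ω_sun = −N1/N3; set equal to -7/33  ⇒  N3/N1 = −1/(-7/33) = 33/7
N3 = N1 + 2·N2  ⇒  N2/N1 = (N3/N1 − 1)/2 = (33/7 − 1)/2 = 13/7
smallest multiple with N1 ≥ 12 and N2 ≥ 10: k = 2  ⇒  N1 = 2·7 = 14, N2 = 2·13 = 26 (N1 ≤ 40, N2 ≤ 30, N2 ≠ N1 ✓), N3 = 14 + 2·26 = 66
check: −N1/N3 with N1 = 14, N3 = 66 gives -7/33; |achieved − target| = 0 ≤ 7/3300 ✓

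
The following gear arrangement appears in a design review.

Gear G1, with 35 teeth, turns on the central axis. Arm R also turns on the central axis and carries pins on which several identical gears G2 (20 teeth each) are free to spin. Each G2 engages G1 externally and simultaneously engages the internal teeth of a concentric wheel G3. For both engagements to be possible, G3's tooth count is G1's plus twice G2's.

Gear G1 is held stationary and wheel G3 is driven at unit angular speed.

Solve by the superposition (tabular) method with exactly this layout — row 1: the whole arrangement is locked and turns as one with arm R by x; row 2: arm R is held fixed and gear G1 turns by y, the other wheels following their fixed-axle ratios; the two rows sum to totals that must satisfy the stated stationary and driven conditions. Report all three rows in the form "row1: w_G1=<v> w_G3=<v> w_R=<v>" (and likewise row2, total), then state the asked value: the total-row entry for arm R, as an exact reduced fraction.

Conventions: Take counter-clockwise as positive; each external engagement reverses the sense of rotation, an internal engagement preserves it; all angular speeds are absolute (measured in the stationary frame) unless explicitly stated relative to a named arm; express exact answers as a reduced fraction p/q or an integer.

row1: w_G1=15/22 w_G3=15/22 w_R=15/22
row2: w_G1=-15/22 w_G3=7/22 w_R=0
total: w_G1=0 w_G3=1 w_R=15/22
asked value: 15/22

topology: planetary set — G1 35T / G2 20T / G3 75T, arm = carrier (Willis)
row 1 — lock + rotate with arm: ω_sun = ω_ring = ω_arm = x
row 2 (arm held, sun turns y): ω_ring = −(35/75)·y, ω_arm = 0
boundary: total ω_sun = x + y = 0 and total ω_ring = x − (35/75)·y = 1  ⇒  y = -15/22, x = 15/22
row 2 ring = −(35/75)·(-15/22) = 7/22
totals (row 1 + row 2): sun 15/22 + (-15/22) = 0, ring 15/22 + 7/22 = 1, arm 15/22 + 0 = 15/22
asked cell (total, arm) = 15/22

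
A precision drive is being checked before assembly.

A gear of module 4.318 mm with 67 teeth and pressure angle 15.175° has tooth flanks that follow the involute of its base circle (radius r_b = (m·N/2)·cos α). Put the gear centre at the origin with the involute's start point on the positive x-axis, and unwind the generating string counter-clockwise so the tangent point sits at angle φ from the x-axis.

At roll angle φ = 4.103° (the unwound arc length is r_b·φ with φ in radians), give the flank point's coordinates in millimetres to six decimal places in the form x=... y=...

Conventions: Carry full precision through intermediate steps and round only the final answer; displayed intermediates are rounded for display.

x=139.966573 y=0.017081

class = single-mesh tooth geometry [base-circle involute, m = 4.318, 67T]
pitch radius r_p = m·N/2 = 4.318·67/2 = 144.653000
base radius r_b = r_p·cos α = 144.653000·cos 15.175° = 139.609066
roll angle φ = 4.103° = 0.07161086 rad
x = r_b·(cos φ + φ·sin φ) = 139.966573
y = r_b·(sin φ − φ·cos φ) = 0.017081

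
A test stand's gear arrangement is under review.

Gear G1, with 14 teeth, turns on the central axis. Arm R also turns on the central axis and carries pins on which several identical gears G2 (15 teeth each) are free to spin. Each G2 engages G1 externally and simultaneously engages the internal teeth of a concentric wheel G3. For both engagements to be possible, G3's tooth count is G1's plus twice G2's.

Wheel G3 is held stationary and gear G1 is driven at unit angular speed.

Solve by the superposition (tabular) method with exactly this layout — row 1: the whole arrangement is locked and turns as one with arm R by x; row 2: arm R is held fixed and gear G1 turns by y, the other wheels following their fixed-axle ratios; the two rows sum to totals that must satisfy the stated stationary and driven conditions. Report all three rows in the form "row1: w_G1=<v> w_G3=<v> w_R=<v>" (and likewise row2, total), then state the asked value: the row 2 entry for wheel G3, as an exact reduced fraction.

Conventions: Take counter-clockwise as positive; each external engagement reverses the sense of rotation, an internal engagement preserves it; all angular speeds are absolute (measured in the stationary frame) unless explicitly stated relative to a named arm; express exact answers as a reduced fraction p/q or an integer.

class = planetary set [G3 = 14+2·15 = 44; Willis about the carrier]
row 1: whole set turns with the arm by x
superposition row 2 [arm held]: sun y, ring −(14/44)·y, arm 0
boundary: total ω_ring = x − (14/44)·y = 0 and total ω_sun = x + y = 1  ⇒  y = 22/29, x = 7/29
row 2 ring = −(14/44)·22/29 = -7/29
totals (row 1 + row 2): sun 7/29 + 22/29 = 1, ring 7/29 + (-7/29) = 0, arm 7/29 + 0 = 7/29
asked cell (row2, ring) = -7/29

row1: w_G1=7/29 w_G3=7/29 w_R=7/29
row2: w_G1=22/29 w_G3=-7/29 w_R=0
total: w_G1=1 w_G3=0 w_R=7/29
asked value: -7/29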